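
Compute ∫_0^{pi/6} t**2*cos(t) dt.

Integrate by parts twice (u = t^2, dv = cos(t) dt).
An antiderivative is F(t) = t**2*sin(t) + 2*t*cos(t) - 2*sin(t).
Then F(pi/6) - F(0) = (-1 + pi**2/72 + sqrt(3)*pi/6) - (0) = -1 + pi**2/72 + sqrt(3)*pi/6.

-1 + pi**2/72 + sqrt(3)*pi/6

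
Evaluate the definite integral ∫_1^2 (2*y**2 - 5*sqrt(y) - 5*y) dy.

By the power rule, an antiderivative is F(y) = -10*y**(3/2)/3 + 2*y**3/3 - 5*y**2/2.
Then F(2) - F(1) = (-20*sqrt(2)/3 - 14/3) - (-31/6) = 1/2 - 20*sqrt(2)/3.

1/2 - 20*sqrt(2)/3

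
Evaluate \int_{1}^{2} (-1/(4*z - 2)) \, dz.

An antiderivative is F(z) = -log(4*z - 2)/4.
Then F(2) - F(1) = (-log(6)/4) - (-log(2)/4) = -log(6)/4 + log(2)/4.

-log(6)/4 + log(2)/4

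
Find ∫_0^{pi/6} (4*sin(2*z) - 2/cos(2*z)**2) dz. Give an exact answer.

1 - sqrt(3)

An antiderivative is F(z) = -2*cos(2*z) - tan(2*z).
Then F(pi/6) - F(0) = (-sqrt(3) - 1) - (-2) = 1 - sqrt(3).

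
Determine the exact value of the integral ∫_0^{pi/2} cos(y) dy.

1

An antiderivative is F(y) = sin(y).
Then F(pi/2) - F(0) = (1) - (0) = 1.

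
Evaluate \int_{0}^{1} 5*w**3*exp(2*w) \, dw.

Integrate by parts 3 times (u = w^3, dv = 5*exp(2*w) dw).
An antiderivative is F(w) = (20*w**3 - 30*w**2 + 30*w - 15)*exp(2*w)/8.
Then F(1) - F(0) = (5*exp(2)/8) - (-15/8) = 15/8 + 5*exp(2)/8.

15/8 + 5*exp(2)/8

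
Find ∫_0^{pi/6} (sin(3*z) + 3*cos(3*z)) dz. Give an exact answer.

An antiderivative is F(z) = sin(3*z) - cos(3*z)/3.
Then F(pi/6) - F(0) = (1) - (-1/3) = 4/3.

4/3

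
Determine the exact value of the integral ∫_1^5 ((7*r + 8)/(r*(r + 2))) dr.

-3*log(3) + 3*log(7) + 4*log(5)

Factor the denominator: r**2 + 2*r = (r + 2)r.
Partial fractions: (7*r + 8)/(r*(r + 2)) = 3/(r + 2) + 4/r.
An antiderivative is F(r) = 4*log(r) + 3*log(r + 2).
Then F(5) - F(1) = (3*log(7) + 4*log(5)) - (log(27)) = -3*log(3) + 3*log(7) + 4*log(5).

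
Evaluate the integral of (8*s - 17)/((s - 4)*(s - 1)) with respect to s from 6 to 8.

Factor the denominator: s**2 - 5*s + 4 = (s - 1)(s - 4).
Partial fractions: (8*s - 17)/((s - 4)*(s - 1)) = 3/(s - 1) + 5/(s - 4).
An antiderivative is F(s) = 5*log(s - 4) + 3*log(s - 1).
Then F(8) - F(6) = (3*log(7) + 10*log(2)) - (5*log(2) + 3*log(5)) = -3*log(5) + 5*log(2) + 3*log(7).

-3*log(5) + 5*log(2) + 3*log(7)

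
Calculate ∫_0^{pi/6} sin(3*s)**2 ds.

Use the identity sin^2(3*s) = (1 - cos(6*s))/2.
An antiderivative is F(s) = s/2 - sin(6*s)/12.
Then F(pi/6) - F(0) = (pi/12) - (0) = pi/12.

pi/12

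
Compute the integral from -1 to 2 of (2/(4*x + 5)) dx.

log(13)/2

An antiderivative is F(x) = log(4*x + 5)/2.
Then F(2) - F(-1) = (log(13)/2) - (0) = log(13)/2.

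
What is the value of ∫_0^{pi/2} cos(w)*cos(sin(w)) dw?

sin(1)

Let u = sin(w), so du = cos(w) dw. When w = 0, u = 0; when w = pi/2, u = 1.
The integral becomes ∫ cos(u) du from 0 to 1, with antiderivative sin(u).
Back in w: F(w) = sin(sin(w)).
Then F(pi/2) - F(0) = (sin(1)) - (0) = sin(1).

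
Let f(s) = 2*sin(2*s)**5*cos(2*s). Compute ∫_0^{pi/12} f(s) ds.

Let u = sin(2*s), so du = 2*cos(2*s) ds. When s = 0, u = 0; when s = pi/12, u = 1/2.
The integral becomes ∫ u**5 du from 0 to 1/2, with antiderivative u**6/6.
Back in s: F(s) = sin(2*s)**6/6.
Then F(pi/12) - F(0) = (1/384) - (0) = 1/384.

1/384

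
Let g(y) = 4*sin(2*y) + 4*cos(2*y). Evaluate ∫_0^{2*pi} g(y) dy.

An antiderivative is F(y) = 2*sin(2*y) - 2*cos(2*y).
Then F(2*pi) - F(0) = (-2) - (-2) = 0.

0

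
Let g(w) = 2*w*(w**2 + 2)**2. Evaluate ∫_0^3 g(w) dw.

441

Let u = w**2 + 2, so du = 2*w dw. When w = 0, u = 2; when w = 3, u = 11.
The integral becomes ∫ u**2 du from 2 to 11, with antiderivative u**3/3.
Back in w: F(w) = (w**2 + 2)**3/3.
Then F(3) - F(0) = (1331/3) - (8/3) = 441.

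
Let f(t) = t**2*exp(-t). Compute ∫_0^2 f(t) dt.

2 - 10*exp(-2)

Integrate by parts twice (u = t^2, dv = exp(-t) dt).
An antiderivative is F(t) = (-t**2 - 2*t - 2)*exp(-t).
Then F(2) - F(0) = (-10*exp(-2)) - (-2) = 2 - 10*exp(-2).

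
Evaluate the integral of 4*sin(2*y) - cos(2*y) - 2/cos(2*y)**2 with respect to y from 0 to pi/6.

1 - 5*sqrt(3)/4

An antiderivative is F(y) = -sin(2*y)/2 - 2*cos(2*y) - tan(2*y).
Then F(pi/6) - F(0) = (-5*sqrt(3)/4 - 1) - (-2) = 1 - 5*sqrt(3)/4.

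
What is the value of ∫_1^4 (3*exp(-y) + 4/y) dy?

An antiderivative is F(y) = 4*log(y) - 3*exp(-y).
Then F(4) - F(1) = (-3*exp(-4) + 8*log(2)) - (-3*exp(-1)) = -3*exp(-4) + 3*exp(-1) + 8*log(2).

-3*exp(-4) + 3*exp(-1) + 8*log(2)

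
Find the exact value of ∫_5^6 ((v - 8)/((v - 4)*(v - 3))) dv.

-9*log(2) + 5*log(3)

Factor the denominator: v**2 - 7*v + 12 = (v - 3)(v - 4).
Partial fractions: (v - 8)/((v - 4)*(v - 3)) = 5/(v - 3) - 4/(v - 4).
An antiderivative is F(v) = -4*log(v - 4) + 5*log(v - 3).
Then F(6) - F(5) = (-4*log(2) + 5*log(3)) - (log(32)) = -9*log(2) + 5*log(3).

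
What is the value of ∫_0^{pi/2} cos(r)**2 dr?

pi/4

Use the identity cos^2(r) = (1 + cos(2*r))/2.
An antiderivative is F(r) = r/2 + sin(2*r)/4.
Then F(pi/2) - F(0) = (pi/4) - (0) = pi/4.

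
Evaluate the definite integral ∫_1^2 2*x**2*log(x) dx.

-14/9 + 16*log(2)/3

Integrate by parts once (u = ln x, dv = 2*x**2 dx).
An antiderivative is F(x) = 2*x**3*(3*log(x) - 1)/9.
Then F(2) - F(1) = (-16/9 + 16*log(2)/3) - (-2/9) = -14/9 + 16*log(2)/3.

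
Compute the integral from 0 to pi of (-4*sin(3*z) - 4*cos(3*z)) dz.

-8/3

An antiderivative is F(z) = -4*sin(3*z)/3 + 4*cos(3*z)/3.
Then F(pi) - F(0) = (-4/3) - (4/3) = -8/3.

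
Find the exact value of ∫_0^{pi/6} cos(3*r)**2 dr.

pi/12

Use the identity cos^2(3*r) = (1 + cos(6*r))/2.
An antiderivative is F(r) = r/2 + sin(6*r)/12.
Then F(pi/6) - F(0) = (pi/12) - (0) = pi/12.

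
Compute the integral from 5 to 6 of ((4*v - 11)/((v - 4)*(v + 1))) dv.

Factor the denominator: v**2 - 3*v - 4 = (v + 1)(v - 4).
Partial fractions: (4*v - 11)/((v - 4)*(v + 1)) = 3/(v + 1) + 1/(v - 4).
An antiderivative is F(v) = log(v - 4) + 3*log(v + 1).
Then F(6) - F(5) = (log(2) + 3*log(7)) - (3*log(2) + 3*log(3)) = -3*log(3) - 2*log(2) + 3*log(7).

-3*log(3) - 2*log(2) + 3*log(7)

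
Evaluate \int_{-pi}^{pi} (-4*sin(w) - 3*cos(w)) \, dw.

0

An antiderivative is F(w) = -3*sin(w) + 4*cos(w).
Then F(pi) - F(-pi) = (-4) - (-4) = 0.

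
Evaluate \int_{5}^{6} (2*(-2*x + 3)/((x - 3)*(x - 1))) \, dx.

Factor the denominator: x**2 - 4*x + 3 = (x - 1)(x - 3).
Partial fractions: 2*(-2*x + 3)/((x - 3)*(x - 1)) = -1/(x - 1) - 3/(x - 3).
An antiderivative is F(x) = -3*log(x - 3) - log(x - 1).
Then F(6) - F(5) = (-3*log(3) - log(5)) - (-log(32)) = -3*log(3) - log(5) + 5*log(2).

-3*log(3) - log(5) + 5*log(2)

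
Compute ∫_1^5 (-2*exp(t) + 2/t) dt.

An antiderivative is F(t) = -2*exp(t) + 2*log(t).
Then F(5) - F(1) = (-2*exp(5) + 2*log(5)) - (-2*exp(1)) = -2*exp(5) + 2*log(5) + 2*exp(1).

-2*exp(5) + 2*log(5) + 2*exp(1)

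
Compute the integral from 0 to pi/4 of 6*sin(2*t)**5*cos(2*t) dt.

Let u = sin(2*t), so du = 2*cos(2*t) dt. When t = 0, u = 0; when t = pi/4, u = 1.
The integral becomes 3·∫ u**5 du from 0 to 1, with antiderivative u**6/2.
Back in t: F(t) = sin(2*t)**6/2.
Then F(pi/4) - F(0) = (1/2) - (0) = 1/2.

1/2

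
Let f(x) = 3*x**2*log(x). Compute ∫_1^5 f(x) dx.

-124/3 + 125*log(5)

Integrate by parts once (u = ln x, dv = 3*x**2 dx).
An antiderivative is F(x) = x**3*(3*log(x) - 1)/3.
Then F(5) - F(1) = (-125/3 + 125*log(5)) - (-1/3) = -124/3 + 125*log(5).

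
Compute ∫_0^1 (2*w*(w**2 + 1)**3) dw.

15/4

Let u = w**2 + 1, so du = 2*w dw. When w = 0, u = 1; when w = 1, u = 2.
The integral becomes ∫ u**3 du from 1 to 2, with antiderivative u**4/4.
Back in w: F(w) = (w**2 + 1)**4/4.
Then F(1) - F(0) = (4) - (1/4) = 15/4.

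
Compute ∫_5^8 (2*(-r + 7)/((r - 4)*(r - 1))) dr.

Factor the denominator: r**2 - 5*r + 4 = (r - 1)(r - 4).
Partial fractions: 2*(-r + 7)/((r - 4)*(r - 1)) = -4/(r - 1) + 2/(r - 4).
An antiderivative is F(r) = 2*log(r - 4) - 4*log(r - 1).
Then F(8) - F(5) = (-4*log(7) + 4*log(2)) - (-8*log(2)) = -4*log(7) + 12*log(2).

-4*log(7) + 12*log(2)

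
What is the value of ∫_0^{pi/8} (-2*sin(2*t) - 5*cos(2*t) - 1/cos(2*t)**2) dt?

-3/2 - 3*sqrt(2)/4

An antiderivative is F(t) = -5*sin(2*t)/2 + cos(2*t) - tan(2*t)/2.
Then F(pi/8) - F(0) = (-3*sqrt(2)/4 - 1/2) - (1) = -3/2 - 3*sqrt(2)/4.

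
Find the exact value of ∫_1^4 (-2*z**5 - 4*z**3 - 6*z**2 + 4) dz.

By the power rule, an antiderivative is F(z) = -z**6/3 - z**4 - 2*z**3 + 4*z.
Then F(4) - F(1) = (-5200/3) - (2/3) = -1734.

-1734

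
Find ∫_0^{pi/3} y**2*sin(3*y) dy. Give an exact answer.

-4/27 + pi**2/27

Integrate by parts twice (u = y^2, dv = sin(3*y) dy).
An antiderivative is F(y) = -y**2*cos(3*y)/3 + 2*y*sin(3*y)/9 + 2*cos(3*y)/27.
Then F(pi/3) - F(0) = (-2/27 + pi**2/27) - (2/27) = -4/27 + pi**2/27.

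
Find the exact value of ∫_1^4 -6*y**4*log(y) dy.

Integrate by parts once (u = ln y, dv = -6*y**4 dy).
An antiderivative is F(y) = -6*y**5*(5*log(y) - 1)/25.
Then F(4) - F(1) = (6144/25 - 12288*log(2)/5) - (6/25) = 6138/25 - 12288*log(2)/5.

6138/25 - 12288*log(2)/5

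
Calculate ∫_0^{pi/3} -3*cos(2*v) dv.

-3*sqrt(3)/4

An antiderivative is F(v) = -3*sin(2*v)/2.
Then F(pi/3) - F(0) = (-3*sqrt(3)/4) - (0) = -3*sqrt(3)/4.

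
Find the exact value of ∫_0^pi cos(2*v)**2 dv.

pi/2

Use the identity cos^2(2*v) = (1 + cos(4*v))/2.
An antiderivative is F(v) = v/2 + sin(4*v)/8.
Then F(pi) - F(0) = (pi/2) - (0) = pi/2.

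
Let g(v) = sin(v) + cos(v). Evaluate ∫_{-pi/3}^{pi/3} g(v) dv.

sqrt(3)

An antiderivative is F(v) = sin(v) - cos(v).
Then F(pi/3) - F(-pi/3) = (-1/2 + sqrt(3)/2) - (-sqrt(3)/2 - 1/2) = sqrt(3).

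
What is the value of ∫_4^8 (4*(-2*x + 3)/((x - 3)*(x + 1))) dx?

-10*log(3) + 2*log(5)

Factor the denominator: x**2 - 2*x - 3 = (x + 1)(x - 3).
Partial fractions: 4*(-2*x + 3)/((x - 3)*(x + 1)) = -5/(x + 1) - 3/(x - 3).
An antiderivative is F(x) = -3*log(x - 3) - 5*log(x + 1).
Then F(8) - F(4) = (-10*log(3) - 3*log(5)) - (-5*log(5)) = -10*log(3) + 2*log(5).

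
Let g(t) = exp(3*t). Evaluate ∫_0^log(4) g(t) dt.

21

Let u = exp(t), so du = exp(t) dt. When t = 0, u = 1; when t = log(4), u = 4.
The integral becomes ∫ u**2 du from 1 to 4, with antiderivative u**3/3.
Back in t: F(t) = exp(3*t)/3.
Then F(log(4)) - F(0) = (64/3) - (1/3) = 21.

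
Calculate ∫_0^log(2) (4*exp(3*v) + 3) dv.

log(8) + 28/3

An antiderivative is F(v) = 4*exp(3*v)/3 + 3*v.
Then F(log(2)) - F(0) = (log(8) + 32/3) - (4/3) = log(8) + 28/3.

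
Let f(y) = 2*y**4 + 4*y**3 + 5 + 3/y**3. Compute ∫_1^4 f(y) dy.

108897/160

By the power rule, an antiderivative is F(y) = 2*y**5/5 + y**4 + 5*y - 3/(2*y**2).
Then F(4) - F(1) = (109681/160) - (49/10) = 108897/160.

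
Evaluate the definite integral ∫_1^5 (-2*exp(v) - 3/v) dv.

-2*exp(5) - 3*log(5) + 2*exp(1)

An antiderivative is F(v) = -2*exp(v) - 3*log(v).
Then F(5) - F(1) = (-2*exp(5) - 3*log(5)) - (-2*exp(1)) = -2*exp(5) - 3*log(5) + 2*exp(1).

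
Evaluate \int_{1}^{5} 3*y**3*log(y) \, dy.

Integrate by parts once (u = ln y, dv = 3*y**3 dy).
An antiderivative is F(y) = 3*y**4*(4*log(y) - 1)/16.
Then F(5) - F(1) = (-1875/16 + 1875*log(5)/4) - (-3/16) = -117 + 1875*log(5)/4.

-117 + 1875*log(5)/4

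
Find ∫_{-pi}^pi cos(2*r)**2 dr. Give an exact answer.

Use the identity cos^2(2*r) = (1 + cos(4*r))/2.
An antiderivative is F(r) = r/2 + sin(4*r)/8.
Then F(pi) - F(-pi) = (pi/2) - (-pi/2) = pi.

pi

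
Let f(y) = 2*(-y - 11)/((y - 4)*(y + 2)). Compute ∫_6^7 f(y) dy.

log(3/16)

Factor the denominator: y**2 - 2*y - 8 = (y + 2)(y - 4).
Partial fractions: 2*(-y - 11)/((y - 4)*(y + 2)) = 3/(y + 2) - 5/(y - 4).
An antiderivative is F(y) = -5*log(y - 4) + 3*log(y + 2).
Then F(7) - F(6) = (log(3)) - (log(16)) = log(3/16).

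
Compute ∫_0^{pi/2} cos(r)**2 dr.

pi/4

Use the identity cos^2(r) = (1 + cos(2*r))/2.
An antiderivative is F(r) = r/2 + sin(2*r)/4.
Then F(pi/2) - F(0) = (pi/4) - (0) = pi/4.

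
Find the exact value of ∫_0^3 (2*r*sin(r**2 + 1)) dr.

cos(1) - cos(10)

Let u = r**2 + 1, so du = 2*r dr. When r = 0, u = 1; when r = 3, u = 10.
The integral becomes ∫ sin(u) du from 1 to 10, with antiderivative -cos(u).
Back in r: F(r) = -cos(r**2 + 1).
Then F(3) - F(0) = (-cos(10)) - (-cos(1)) = cos(1) - cos(10).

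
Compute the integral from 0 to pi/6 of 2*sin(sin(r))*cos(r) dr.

2 - 2*cos(1/2)

Let u = sin(r), so du = cos(r) dr. When r = 0, u = 0; when r = pi/6, u = 1/2.
The integral becomes 2·∫ sin(u) du from 0 to 1/2, with antiderivative -2*cos(u).
Back in r: F(r) = -2*cos(sin(r)).
Then F(pi/6) - F(0) = (-2*cos(1/2)) - (-2) = 2 - 2*cos(1/2).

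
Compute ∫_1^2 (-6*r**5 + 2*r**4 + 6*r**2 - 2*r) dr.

-198/5

By the power rule, an antiderivative is F(r) = -r**6 + 2*r**5/5 + 2*r**3 - r**2.
Then F(2) - F(1) = (-196/5) - (2/5) = -198/5.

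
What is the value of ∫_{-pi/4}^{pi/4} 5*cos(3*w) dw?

5*sqrt(2)/3

An antiderivative is F(w) = 5*sin(3*w)/3.
Then F(pi/4) - F(-pi/4) = (5*sqrt(2)/6) - (-5*sqrt(2)/6) = 5*sqrt(2)/3.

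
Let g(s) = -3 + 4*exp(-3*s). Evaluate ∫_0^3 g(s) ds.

-23/3 - 4*exp(-9)/3

An antiderivative is F(s) = -3*s - 4*exp(-3*s)/3.
Then F(3) - F(0) = (-9 - 4*exp(-9)/3) - (-4/3) = -23/3 - 4*exp(-9)/3.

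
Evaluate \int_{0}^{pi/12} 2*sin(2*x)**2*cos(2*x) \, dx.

1/24

Let u = sin(2*x), so du = 2*cos(2*x) dx. When x = 0, u = 0; when x = pi/12, u = 1/2.
The integral becomes ∫ u**2 du from 0 to 1/2, with antiderivative u**3/3.
Back in x: F(x) = sin(2*x)**3/3.
Then F(pi/12) - F(0) = (1/24) - (0) = 1/24.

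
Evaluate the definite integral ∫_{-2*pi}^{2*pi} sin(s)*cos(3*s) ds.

Use the identity sin(s)cos(3*s) = [sin(4*s) + sin(-2*s)]/2.
An antiderivative is F(s) = cos(2*s)/4 - cos(4*s)/8.
Then F(2*pi) - F(-2*pi) = (1/8) - (1/8) = 0.

0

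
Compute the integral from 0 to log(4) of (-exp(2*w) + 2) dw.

An antiderivative is F(w) = -exp(2*w)/2 + 2*w.
Then F(log(4)) - F(0) = (-8 + 4*log(2)) - (-1/2) = -15/2 + log(16).

-15/2 + log(16)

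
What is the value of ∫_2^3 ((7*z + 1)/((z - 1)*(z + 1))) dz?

Factor the denominator: z**2 - 1 = (z + 1)(z - 1).
Partial fractions: (7*z + 1)/((z - 1)*(z + 1)) = 3/(z + 1) + 4/(z - 1).
An antiderivative is F(z) = 4*log(z - 1) + 3*log(z + 1).
Then F(3) - F(2) = (10*log(2)) - (log(27)) = -3*log(3) + 10*log(2).

-3*log(3) + 10*log(2)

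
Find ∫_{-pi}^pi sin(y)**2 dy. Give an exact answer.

Use the identity sin^2(y) = (1 - cos(2*y))/2.
An antiderivative is F(y) = y/2 - sin(2*y)/4.
Then F(pi) - F(-pi) = (pi/2) - (-pi/2) = pi.

pi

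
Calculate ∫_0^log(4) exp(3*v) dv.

Let u = exp(v), so du = exp(v) dv. When v = 0, u = 1; when v = log(4), u = 4.
The integral becomes ∫ u**2 du from 1 to 4, with antiderivative u**3/3.
Back in v: F(v) = exp(3*v)/3.
Then F(log(4)) - F(0) = (64/3) - (1/3) = 21.

21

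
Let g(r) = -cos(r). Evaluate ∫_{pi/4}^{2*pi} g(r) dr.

sqrt(2)/2

An antiderivative is F(r) = -sin(r).
Then F(2*pi) - F(pi/4) = (0) - (-sqrt(2)/2) = sqrt(2)/2.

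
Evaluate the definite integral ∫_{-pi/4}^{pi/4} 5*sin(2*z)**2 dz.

Use the identity sin^2(2*z) = (1 - cos(4*z))/2.
An antiderivative is F(z) = 5*z/2 - 5*sin(4*z)/8.
Then F(pi/4) - F(-pi/4) = (5*pi/8) - (-5*pi/8) = 5*pi/4.

5*pi/4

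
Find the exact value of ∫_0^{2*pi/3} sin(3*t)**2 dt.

pi/3

Use the identity sin^2(3*t) = (1 - cos(6*t))/2.
An antiderivative is F(t) = t/2 - sin(6*t)/12.
Then F(2*pi/3) - F(0) = (pi/3) - (0) = pi/3.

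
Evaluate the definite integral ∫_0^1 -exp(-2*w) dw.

(1 - exp(2))*exp(-2)/2

An antiderivative is F(w) = exp(-2*w)/2.
Then F(1) - F(0) = (exp(-2)/2) - (1/2) = (1 - exp(2))*exp(-2)/2.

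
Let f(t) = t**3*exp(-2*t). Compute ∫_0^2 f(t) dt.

Integrate by parts 3 times (u = t^3, dv = exp(-2*t) dt).
An antiderivative is F(t) = (-4*t**3 - 6*t**2 - 6*t - 3)*exp(-2*t)/8.
Then F(2) - F(0) = (-71*exp(-4)/8) - (-3/8) = 3/8 - 71*exp(-4)/8.

3/8 - 71*exp(-4)/8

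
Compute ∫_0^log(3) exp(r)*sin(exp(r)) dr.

Let u = exp(r), so du = exp(r) dr. When r = 0, u = 1; when r = log(3), u = 3.
The integral becomes ∫ sin(u) du from 1 to 3, with antiderivative -cos(u).
Back in r: F(r) = -cos(exp(r)).
Then F(log(3)) - F(0) = (-cos(3)) - (-cos(1)) = cos(1) - cos(3).

cos(1) - cos(3)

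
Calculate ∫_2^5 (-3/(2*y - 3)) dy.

-3*log(7)/2

An antiderivative is F(y) = -3*log(2*y - 3)/2.
Then F(5) - F(2) = (-3*log(7)/2) - (0) = -3*log(7)/2.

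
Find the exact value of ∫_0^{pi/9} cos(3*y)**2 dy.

Use the identity cos^2(3*y) = (1 + cos(6*y))/2.
An antiderivative is F(y) = y/2 + sin(6*y)/12.
Then F(pi/9) - F(0) = (sqrt(3)/24 + pi/18) - (0) = sqrt(3)/24 + pi/18.

sqrt(3)/24 + pi/18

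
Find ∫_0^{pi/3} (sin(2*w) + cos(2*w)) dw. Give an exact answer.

sqrt(3)/4 + 3/4

An antiderivative is F(w) = sin(2*w)/2 - cos(2*w)/2.
Then F(pi/3) - F(0) = (1/4 + sqrt(3)/4) - (-1/2) = sqrt(3)/4 + 3/4.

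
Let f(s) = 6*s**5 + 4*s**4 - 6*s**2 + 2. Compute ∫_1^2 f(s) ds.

By the power rule, an antiderivative is F(s) = s**6 + 4*s**5/5 - 2*s**3 + 2*s.
Then F(2) - F(1) = (388/5) - (9/5) = 379/5.

379/5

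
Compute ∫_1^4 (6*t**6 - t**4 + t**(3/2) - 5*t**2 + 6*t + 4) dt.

483083/35

By the power rule, an antiderivative is F(t) = 6*t**7/7 + 2*t**(5/2)/5 - t**5/5 - 5*t**3/3 + 3*t**2 + 4*t.
Then F(4) - F(1) = (289984/21) - (671/105) = 483083/35.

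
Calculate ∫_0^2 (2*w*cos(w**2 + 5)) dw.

Let u = w**2 + 5, so du = 2*w dw. When w = 0, u = 5; when w = 2, u = 9.
The integral becomes ∫ cos(u) du from 5 to 9, with antiderivative sin(u).
Back in w: F(w) = sin(w**2 + 5).
Then F(2) - F(0) = (sin(9)) - (sin(5)) = sin(9) - sin(5).

sin(9) - sin(5)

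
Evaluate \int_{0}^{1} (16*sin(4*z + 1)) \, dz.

Let u = 4*z + 1, so du = 4 dz. When z = 0, u = 1; when z = 1, u = 5.
The integral becomes 4·∫ sin(u) du from 1 to 5, with antiderivative -4*cos(u).
Back in z: F(z) = -4*cos(4*z + 1).
Then F(1) - F(0) = (-4*cos(5)) - (-4*cos(1)) = -4*cos(5) + 4*cos(1).

-4*cos(5) + 4*cos(1)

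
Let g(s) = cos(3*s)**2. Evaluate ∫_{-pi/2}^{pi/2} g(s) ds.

pi/2

Use the identity cos^2(3*s) = (1 + cos(6*s))/2.
An antiderivative is F(s) = s/2 + sin(6*s)/12.
Then F(pi/2) - F(-pi/2) = (pi/4) - (-pi/4) = pi/2.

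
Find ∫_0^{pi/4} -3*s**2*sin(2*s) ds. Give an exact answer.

Integrate by parts twice (u = s^2, dv = -3*sin(2*s) ds).
An antiderivative is F(s) = 3*s**2*cos(2*s)/2 - 3*s*sin(2*s)/2 - 3*cos(2*s)/4.
Then F(pi/4) - F(0) = (-3*pi/8) - (-3/4) = 3/4 - 3*pi/8.

3/4 - 3*pi/8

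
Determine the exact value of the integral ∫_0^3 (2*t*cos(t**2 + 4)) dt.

Let u = t**2 + 4, so du = 2*t dt. When t = 0, u = 4; when t = 3, u = 13.
The integral becomes ∫ cos(u) du from 4 to 13, with antiderivative sin(u).
Back in t: F(t) = sin(t**2 + 4).
Then F(3) - F(0) = (sin(13)) - (sin(4)) = sin(13) - sin(4).

sin(13) - sin(4)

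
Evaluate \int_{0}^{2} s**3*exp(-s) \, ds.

6 - 38*exp(-2)

Integrate by parts 3 times (u = s^3, dv = exp(-s) ds).
An antiderivative is F(s) = (-s**3 - 3*s**2 - 6*s - 6)*exp(-s).
Then F(2) - F(0) = (-38*exp(-2)) - (-6) = 6 - 38*exp(-2).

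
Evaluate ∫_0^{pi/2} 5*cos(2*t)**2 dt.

5*pi/4

Use the identity cos^2(2*t) = (1 + cos(4*t))/2.
An antiderivative is F(t) = 5*t/2 + 5*sin(4*t)/8.
Then F(pi/2) - F(0) = (5*pi/4) - (0) = 5*pi/4.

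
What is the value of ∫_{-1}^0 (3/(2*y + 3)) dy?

3*log(3)/2

An antiderivative is F(y) = 3*log(2*y + 3)/2.
Then F(0) - F(-1) = (3*log(3)/2) - (0) = 3*log(3)/2.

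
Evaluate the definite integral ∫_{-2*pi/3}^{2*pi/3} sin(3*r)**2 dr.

2*pi/3

Use the identity sin^2(3*r) = (1 - cos(6*r))/2.
An antiderivative is F(r) = r/2 - sin(6*r)/12.
Then F(2*pi/3) - F(-2*pi/3) = (pi/3) - (-pi/3) = 2*pi/3.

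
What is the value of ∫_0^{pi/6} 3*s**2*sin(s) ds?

-6 - sqrt(3)*pi**2/24 + pi/2 + 3*sqrt(3)

Integrate by parts twice (u = s^2, dv = 3*sin(s) ds).
An antiderivative is F(s) = -3*s**2*cos(s) + 6*s*sin(s) + 6*cos(s).
Then F(pi/6) - F(0) = (-sqrt(3)*pi**2/24 + pi/2 + 3*sqrt(3)) - (6) = -6 - sqrt(3)*pi**2/24 + pi/2 + 3*sqrt(3).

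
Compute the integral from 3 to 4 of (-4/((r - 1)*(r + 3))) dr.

Factor the denominator: r**2 + 2*r - 3 = (r + 3)(r - 1).
Partial fractions: -4/((r - 1)*(r + 3)) = 1/(r + 3) - 1/(r - 1).
An antiderivative is F(r) = -log(r - 1) + log(r + 3).
Then F(4) - F(3) = (log(7/3)) - (log(3)) = log(7/9).

log(7/9)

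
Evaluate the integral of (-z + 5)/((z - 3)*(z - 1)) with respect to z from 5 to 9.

Factor the denominator: z**2 - 4*z + 3 = (z - 1)(z - 3).
Partial fractions: (-z + 5)/((z - 3)*(z - 1)) = -2/(z - 1) + 1/(z - 3).
An antiderivative is F(z) = log(z - 3) - 2*log(z - 1).
Then F(9) - F(5) = (log(3/32)) - (-log(8)) = log(3/4).

log(3/4)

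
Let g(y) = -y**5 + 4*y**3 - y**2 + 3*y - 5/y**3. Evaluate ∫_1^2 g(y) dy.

115/24

By the power rule, an antiderivative is F(y) = -y**6/6 + y**4 - y**3/3 + 3*y**2/2 + 5/(2*y**2).
Then F(2) - F(1) = (223/24) - (9/2) = 115/24.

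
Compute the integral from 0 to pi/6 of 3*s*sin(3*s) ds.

Integrate by parts once (u = s, dv = 3*sin(3*s) ds).
An antiderivative is F(s) = -s*cos(3*s) + sin(3*s)/3.
Then F(pi/6) - F(0) = (1/3) - (0) = 1/3.

1/3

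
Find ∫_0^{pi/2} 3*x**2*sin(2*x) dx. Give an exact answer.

-3/2 + 3*pi**2/8

Integrate by parts twice (u = x^2, dv = 3*sin(2*x) dx).
An antiderivative is F(x) = -3*x**2*cos(2*x)/2 + 3*x*sin(2*x)/2 + 3*cos(2*x)/4.
Then F(pi/2) - F(0) = (-3/4 + 3*pi**2/8) - (3/4) = -3/2 + 3*pi**2/8.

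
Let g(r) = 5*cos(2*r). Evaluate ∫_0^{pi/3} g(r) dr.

An antiderivative is F(r) = 5*sin(2*r)/2.
Then F(pi/3) - F(0) = (5*sqrt(3)/4) - (0) = 5*sqrt(3)/4.

5*sqrt(3)/4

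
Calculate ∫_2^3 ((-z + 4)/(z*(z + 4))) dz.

log(54/49)

Factor the denominator: z**2 + 4*z = (z + 4)z.
Partial fractions: (-z + 4)/(z*(z + 4)) = -2/(z + 4) + 1/z.
An antiderivative is F(z) = log(z) - 2*log(z + 4).
Then F(3) - F(2) = (log(3/49)) - (-log(18)) = log(54/49).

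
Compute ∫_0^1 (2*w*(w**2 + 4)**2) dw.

Let u = w**2 + 4, so du = 2*w dw. When w = 0, u = 4; when w = 1, u = 5.
The integral becomes ∫ u**2 du from 4 to 5, with antiderivative u**3/3.
Back in w: F(w) = (w**2 + 4)**3/3.
Then F(1) - F(0) = (125/3) - (64/3) = 61/3.

61/3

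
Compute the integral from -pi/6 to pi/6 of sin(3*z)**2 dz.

pi/6

Use the identity sin^2(3*z) = (1 - cos(6*z))/2.
An antiderivative is F(z) = z/2 - sin(6*z)/12.
Then F(pi/6) - F(-pi/6) = (pi/12) - (-pi/12) = pi/6.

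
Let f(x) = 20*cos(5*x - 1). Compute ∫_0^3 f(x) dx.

Let u = 5*x - 1, so du = 5 dx. When x = 0, u = -1; when x = 3, u = 14.
The integral becomes 4·∫ cos(u) du from -1 to 14, with antiderivative 4*sin(u).
Back in x: F(x) = 4*sin(5*x - 1).
Then F(3) - F(0) = (4*sin(14)) - (-4*sin(1)) = 4*sin(1) + 4*sin(14).

4*sin(1) + 4*sin(14)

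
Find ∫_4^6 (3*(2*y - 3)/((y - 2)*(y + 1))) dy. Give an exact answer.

-5*log(5) + log(2) + 5*log(7)

Factor the denominator: y**2 - y - 2 = (y + 1)(y - 2).
Partial fractions: 3*(2*y - 3)/((y - 2)*(y + 1)) = 5/(y + 1) + 1/(y - 2).
An antiderivative is F(y) = log(y - 2) + 5*log(y + 1).
Then F(6) - F(4) = (2*log(2) + 5*log(7)) - (log(2) + 5*log(5)) = -5*log(5) + log(2) + 5*log(7).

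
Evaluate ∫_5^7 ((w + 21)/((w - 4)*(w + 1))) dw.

-8*log(2) + 9*log(3)

Factor the denominator: w**2 - 3*w - 4 = (w + 1)(w - 4).
Partial fractions: (w + 21)/((w - 4)*(w + 1)) = -4/(w + 1) + 5/(w - 4).
An antiderivative is F(w) = 5*log(w - 4) - 4*log(w + 1).
Then F(7) - F(5) = (-12*log(2) + 5*log(3)) - (-4*log(3) - 4*log(2)) = -8*log(2) + 9*log(3).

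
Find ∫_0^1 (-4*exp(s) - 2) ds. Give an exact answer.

An antiderivative is F(s) = -2*s - 4*exp(s).
Then F(1) - F(0) = (-4*E - 2) - (-4) = 2 - 4*E.

2 - 4*E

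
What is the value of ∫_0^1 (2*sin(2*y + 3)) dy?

cos(3) - cos(5)

Let u = 2*y + 3, so du = 2 dy. When y = 0, u = 3; when y = 1, u = 5.
The integral becomes ∫ sin(u) du from 3 to 5, with antiderivative -cos(u).
Back in y: F(y) = -cos(2*y + 3).
Then F(1) - F(0) = (-cos(5)) - (-cos(3)) = cos(3) - cos(5).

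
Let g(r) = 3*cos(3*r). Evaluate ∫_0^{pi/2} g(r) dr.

An antiderivative is F(r) = sin(3*r).
Then F(pi/2) - F(0) = (-1) - (0) = -1.

-1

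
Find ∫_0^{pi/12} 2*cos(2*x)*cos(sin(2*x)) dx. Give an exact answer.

sin(1/2)

Let u = sin(2*x), so du = 2*cos(2*x) dx. When x = 0, u = 0; when x = pi/12, u = 1/2.
The integral becomes ∫ cos(u) du from 0 to 1/2, with antiderivative sin(u).
Back in x: F(x) = sin(sin(2*x)).
Then F(pi/12) - F(0) = (sin(1/2)) - (0) = sin(1/2).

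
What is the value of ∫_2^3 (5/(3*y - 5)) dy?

10*log(2)/3

An antiderivative is F(y) = 5*log(3*y - 5)/3.
Then F(3) - F(2) = (10*log(2)/3) - (0) = 10*log(2)/3.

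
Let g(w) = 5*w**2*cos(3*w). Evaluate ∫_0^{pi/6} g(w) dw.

Integrate by parts twice (u = w^2, dv = 5*cos(3*w) dw).
An antiderivative is F(w) = 5*w**2*sin(3*w)/3 + 10*w*cos(3*w)/9 - 10*sin(3*w)/27.
Then F(pi/6) - F(0) = (-10/27 + 5*pi**2/108) - (0) = -10/27 + 5*pi**2/108.

-10/27 + 5*pi**2/108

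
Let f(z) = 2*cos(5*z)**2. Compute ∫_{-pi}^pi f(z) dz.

2*pi

Use the identity cos^2(5*z) = (1 + cos(10*z))/2.
An antiderivative is F(z) = z + sin(10*z)/10.
Then F(pi) - F(-pi) = (pi) - (-pi) = 2*pi.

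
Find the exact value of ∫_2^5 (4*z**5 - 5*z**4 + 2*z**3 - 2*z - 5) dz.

15099/2

By the power rule, an antiderivative is F(z) = 2*z**6/3 - z**5 + z**4/2 - z**2 - 5*z.
Then F(5) - F(2) = (45325/6) - (14/3) = 15099/2.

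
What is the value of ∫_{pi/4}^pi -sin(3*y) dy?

-1/3 + sqrt(2)/6

An antiderivative is F(y) = cos(3*y)/3.
Then F(pi) - F(pi/4) = (-1/3) - (-sqrt(2)/6) = -1/3 + sqrt(2)/6.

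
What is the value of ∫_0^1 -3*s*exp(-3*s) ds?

Integrate by parts once (u = s, dv = -3*exp(-3*s) ds).
An antiderivative is F(s) = (3*s + 1)*exp(-3*s)/3.
Then F(1) - F(0) = (4*exp(-3)/3) - (1/3) = (4 - exp(3))*exp(-3)/3.

(4 - exp(3))*exp(-3)/3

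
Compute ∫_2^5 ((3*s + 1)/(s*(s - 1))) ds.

-log(5) + 9*log(2)

Factor the denominator: s**2 - s = s(s - 1).
Partial fractions: (3*s + 1)/(s*(s - 1)) = -1/s + 4/(s - 1).
An antiderivative is F(s) = -log(s) + 4*log(s - 1).
Then F(5) - F(2) = (-log(5) + 8*log(2)) - (-log(2)) = -log(5) + 9*log(2).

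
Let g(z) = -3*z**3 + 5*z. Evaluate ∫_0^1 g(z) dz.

7/4

By the power rule, an antiderivative is F(z) = -3*z**4/4 + 5*z**2/2.
Then F(1) - F(0) = (7/4) - (0) = 7/4.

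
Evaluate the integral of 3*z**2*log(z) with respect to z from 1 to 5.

Integrate by parts once (u = ln z, dv = 3*z**2 dz).
An antiderivative is F(z) = z**3*(3*log(z) - 1)/3.
Then F(5) - F(1) = (-125/3 + 125*log(5)) - (-1/3) = -124/3 + 125*log(5).

-124/3 + 125*log(5)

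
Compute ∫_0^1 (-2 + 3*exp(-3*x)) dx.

An antiderivative is F(x) = -2*x - exp(-3*x).
Then F(1) - F(0) = (-2 - exp(-3)) - (-1) = -1 - exp(-3).

-1 - exp(-3)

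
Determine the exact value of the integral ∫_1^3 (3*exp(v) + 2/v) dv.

-3*exp(1) + log(9) + 3*exp(3)

An antiderivative is F(v) = 3*exp(v) + 2*log(v).
Then F(3) - F(1) = (log(9) + 3*exp(3)) - (3*exp(1)) = -3*exp(1) + log(9) + 3*exp(3).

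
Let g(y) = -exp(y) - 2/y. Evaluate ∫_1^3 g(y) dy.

-exp(3) - log(9) + exp(1)

An antiderivative is F(y) = -exp(y) - 2*log(y).
Then F(3) - F(1) = (-exp(3) - log(9)) - (-exp(1)) = -exp(3) - log(9) + exp(1).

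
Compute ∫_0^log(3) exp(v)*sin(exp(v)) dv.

cos(1) - cos(3)

Let u = exp(v), so du = exp(v) dv. When v = 0, u = 1; when v = log(3), u = 3.
The integral becomes ∫ sin(u) du from 1 to 3, with antiderivative -cos(u).
Back in v: F(v) = -cos(exp(v)).
Then F(log(3)) - F(0) = (-cos(3)) - (-cos(1)) = cos(1) - cos(3).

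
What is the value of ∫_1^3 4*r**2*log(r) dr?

Integrate by parts once (u = ln r, dv = 4*r**2 dr).
An antiderivative is F(r) = 4*r**3*(3*log(r) - 1)/9.
Then F(3) - F(1) = (-12 + 36*log(3)) - (-4/9) = -104/9 + 36*log(3).

-104/9 + 36*log(3)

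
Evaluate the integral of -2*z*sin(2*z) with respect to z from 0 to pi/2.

-pi/2

Integrate by parts once (u = z, dv = -2*sin(2*z) dz).
An antiderivative is F(z) = z*cos(2*z) - sin(2*z)/2.
Then F(pi/2) - F(0) = (-pi/2) - (0) = -pi/2.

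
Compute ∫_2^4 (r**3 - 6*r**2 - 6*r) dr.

By the power rule, an antiderivative is F(r) = r**4/4 - 2*r**3 - 3*r**2.
Then F(4) - F(2) = (-112) - (-24) = -88.

-88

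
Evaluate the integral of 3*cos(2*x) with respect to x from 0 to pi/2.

0

An antiderivative is F(x) = 3*sin(2*x)/2.
Then F(pi/2) - F(0) = (0) - (0) = 0.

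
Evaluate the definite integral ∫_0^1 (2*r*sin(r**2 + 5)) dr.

Let u = r**2 + 5, so du = 2*r dr. When r = 0, u = 5; when r = 1, u = 6.
The integral becomes ∫ sin(u) du from 5 to 6, with antiderivative -cos(u).
Back in r: F(r) = -cos(r**2 + 5).
Then F(1) - F(0) = (-cos(6)) - (-cos(5)) = -cos(6) + cos(5).

-cos(6) + cos(5)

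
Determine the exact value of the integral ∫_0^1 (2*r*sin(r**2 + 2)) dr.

cos(2) - cos(3)

Let u = r**2 + 2, so du = 2*r dr. When r = 0, u = 2; when r = 1, u = 3.
The integral becomes ∫ sin(u) du from 2 to 3, with antiderivative -cos(u).
Back in r: F(r) = -cos(r**2 + 2).
Then F(1) - F(0) = (-cos(3)) - (-cos(2)) = cos(2) - cos(3).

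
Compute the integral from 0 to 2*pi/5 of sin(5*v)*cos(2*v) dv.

Use the identity sin(5*v)cos(2*v) = [sin(7*v) + sin(3*v)]/2.
An antiderivative is F(v) = -cos(3*v)/6 - cos(7*v)/14.
Then F(2*pi/5) - F(0) = (5/84 + 5*sqrt(5)/84) - (-5/21) = 5*sqrt(5)/84 + 25/84.

5*sqrt(5)/84 + 25/84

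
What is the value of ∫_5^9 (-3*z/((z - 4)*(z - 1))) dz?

-4*log(5) + log(2)

Factor the denominator: z**2 - 5*z + 4 = (z - 1)(z - 4).
Partial fractions: -3*z/((z - 4)*(z - 1)) = 1/(z - 1) - 4/(z - 4).
An antiderivative is F(z) = -4*log(z - 4) + log(z - 1).
Then F(9) - F(5) = (-4*log(5) + 3*log(2)) - (log(4)) = -4*log(5) + log(2).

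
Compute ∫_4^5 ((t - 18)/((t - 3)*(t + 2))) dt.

Factor the denominator: t**2 - t - 6 = (t + 2)(t - 3).
Partial fractions: (t - 18)/((t - 3)*(t + 2)) = 4/(t + 2) - 3/(t - 3).
An antiderivative is F(t) = -3*log(t - 3) + 4*log(t + 2).
Then F(5) - F(4) = (-3*log(2) + 4*log(7)) - (4*log(2) + 4*log(3)) = -7*log(2) - 4*log(3) + 4*log(7).

-7*log(2) - 4*log(3) + 4*log(7)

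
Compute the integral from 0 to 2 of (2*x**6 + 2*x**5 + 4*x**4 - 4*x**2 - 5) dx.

By the power rule, an antiderivative is F(x) = 2*x**7/7 + x**6/3 + 4*x**5/5 - 4*x**3/3 - 5*x.
Then F(2) - F(0) = (6598/105) - (0) = 6598/105.

6598/105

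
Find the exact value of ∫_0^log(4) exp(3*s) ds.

21

Let u = exp(s), so du = exp(s) ds. When s = 0, u = 1; when s = log(4), u = 4.
The integral becomes ∫ u**2 du from 1 to 4, with antiderivative u**3/3.
Back in s: F(s) = exp(3*s)/3.
Then F(log(4)) - F(0) = (64/3) - (1/3) = 21.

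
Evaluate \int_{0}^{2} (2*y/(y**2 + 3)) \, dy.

Let u = y**2 + 3, so du = 2*y dy. When y = 0, u = 3; when y = 2, u = 7.
The integral becomes ∫ 1/u du from 3 to 7, with antiderivative log(u).
Back in y: F(y) = log(y**2 + 3).
Then F(2) - F(0) = (log(7)) - (log(3)) = log(7/3).

log(7/3)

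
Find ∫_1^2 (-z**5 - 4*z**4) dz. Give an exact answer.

-353/10

By the power rule, an antiderivative is F(z) = -z**6/6 - 4*z**5/5.
Then F(2) - F(1) = (-544/15) - (-29/30) = -353/10.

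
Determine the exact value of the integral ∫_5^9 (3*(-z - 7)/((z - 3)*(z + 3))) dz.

-3*log(3) - 2*log(2)

Factor the denominator: z**2 - 9 = (z + 3)(z - 3).
Partial fractions: 3*(-z - 7)/((z - 3)*(z + 3)) = 2/(z + 3) - 5/(z - 3).
An antiderivative is F(z) = -5*log(z - 3) + 2*log(z + 3).
Then F(9) - F(5) = (-log(54)) - (log(2)) = -3*log(3) - 2*log(2).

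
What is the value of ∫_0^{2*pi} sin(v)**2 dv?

pi

Use the identity sin^2(v) = (1 - cos(2*v))/2.
An antiderivative is F(v) = v/2 - sin(2*v)/4.
Then F(2*pi) - F(0) = (pi) - (0) = pi.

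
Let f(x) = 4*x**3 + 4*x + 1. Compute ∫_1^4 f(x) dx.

288

By the power rule, an antiderivative is F(x) = x**4 + 2*x**2 + x.
Then F(4) - F(1) = (292) - (4) = 288.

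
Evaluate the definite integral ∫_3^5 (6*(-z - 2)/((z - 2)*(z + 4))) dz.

-8*log(3) + 2*log(7)

Factor the denominator: z**2 + 2*z - 8 = (z + 4)(z - 2).
Partial fractions: 6*(-z - 2)/((z - 2)*(z + 4)) = -2/(z + 4) - 4/(z - 2).
An antiderivative is F(z) = -4*log(z - 2) - 2*log(z + 4).
Then F(5) - F(3) = (-8*log(3)) - (-log(49)) = -8*log(3) + 2*log(7).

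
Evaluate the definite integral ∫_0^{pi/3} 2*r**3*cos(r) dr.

-2*sqrt(3)*pi + sqrt(3)*pi**3/27 + pi**2/3 + 6

Integrate by parts 3 times (u = r^3, dv = 2*cos(r) dr).
An antiderivative is F(r) = 2*r**3*sin(r) + 6*r**2*cos(r) - 12*r*sin(r) - 12*cos(r).
Then F(pi/3) - F(0) = (-2*sqrt(3)*pi - 6 + sqrt(3)*pi**3/27 + pi**2/3) - (-12) = -2*sqrt(3)*pi + sqrt(3)*pi**3/27 + pi**2/3 + 6.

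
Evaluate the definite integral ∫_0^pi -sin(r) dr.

-2

An antiderivative is F(r) = cos(r).
Then F(pi) - F(0) = (-1) - (1) = -2.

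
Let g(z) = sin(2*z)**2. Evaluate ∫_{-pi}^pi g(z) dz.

pi

Use the identity sin^2(2*z) = (1 - cos(4*z))/2.
An antiderivative is F(z) = z/2 - sin(4*z)/8.
Then F(pi) - F(-pi) = (pi/2) - (-pi/2) = pi.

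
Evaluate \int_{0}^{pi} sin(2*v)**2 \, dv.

pi/2

Use the identity sin^2(2*v) = (1 - cos(4*v))/2.
An antiderivative is F(v) = v/2 - sin(4*v)/8.
Then F(pi) - F(0) = (pi/2) - (0) = pi/2.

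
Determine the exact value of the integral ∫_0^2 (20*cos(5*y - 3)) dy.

4*sin(3) + 4*sin(7)

Let u = 5*y - 3, so du = 5 dy. When y = 0, u = -3; when y = 2, u = 7.
The integral becomes 4·∫ cos(u) du from -3 to 7, with antiderivative 4*sin(u).
Back in y: F(y) = 4*sin(5*y - 3).
Then F(2) - F(0) = (4*sin(7)) - (-4*sin(3)) = 4*sin(3) + 4*sin(7).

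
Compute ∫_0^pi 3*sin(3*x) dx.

An antiderivative is F(x) = -cos(3*x).
Then F(pi) - F(0) = (1) - (-1) = 2.

2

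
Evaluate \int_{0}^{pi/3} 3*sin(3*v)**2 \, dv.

pi/2

Use the identity sin^2(3*v) = (1 - cos(6*v))/2.
An antiderivative is F(v) = 3*v/2 - sin(6*v)/4.
Then F(pi/3) - F(0) = (pi/2) - (0) = pi/2.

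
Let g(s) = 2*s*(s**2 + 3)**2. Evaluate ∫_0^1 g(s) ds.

37/3

Let u = s**2 + 3, so du = 2*s ds. When s = 0, u = 3; when s = 1, u = 4.
The integral becomes ∫ u**2 du from 3 to 4, with antiderivative u**3/3.
Back in s: F(s) = (s**2 + 3)**3/3.
Then F(1) - F(0) = (64/3) - (9) = 37/3.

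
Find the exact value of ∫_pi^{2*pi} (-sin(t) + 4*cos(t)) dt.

2

An antiderivative is F(t) = 4*sin(t) + cos(t).
Then F(2*pi) - F(pi) = (1) - (-1) = 2.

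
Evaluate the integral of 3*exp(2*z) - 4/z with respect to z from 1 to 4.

-3*exp(2)/2 - 8*log(2) + 3*exp(8)/2

An antiderivative is F(z) = 3*exp(2*z)/2 - 4*log(z).
Then F(4) - F(1) = (-8*log(2) + 3*exp(8)/2) - (3*exp(2)/2) = -3*exp(2)/2 - 8*log(2) + 3*exp(8)/2.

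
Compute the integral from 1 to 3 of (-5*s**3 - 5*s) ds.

-120

By the power rule, an antiderivative is F(s) = -5*s**4/4 - 5*s**2/2.
Then F(3) - F(1) = (-495/4) - (-15/4) = -120.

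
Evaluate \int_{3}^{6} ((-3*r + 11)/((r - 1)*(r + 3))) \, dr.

-5*log(3) + 3*log(2) + 2*log(5)

Factor the denominator: r**2 + 2*r - 3 = (r + 3)(r - 1).
Partial fractions: (-3*r + 11)/((r - 1)*(r + 3)) = -5/(r + 3) + 2/(r - 1).
An antiderivative is F(r) = 2*log(r - 1) - 5*log(r + 3).
Then F(6) - F(3) = (-10*log(3) + 2*log(5)) - (-5*log(3) - 3*log(2)) = -5*log(3) + 3*log(2) + 2*log(5).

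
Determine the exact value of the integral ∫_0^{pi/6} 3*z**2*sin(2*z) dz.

Integrate by parts twice (u = z^2, dv = 3*sin(2*z) dz).
An antiderivative is F(z) = -3*z**2*cos(2*z)/2 + 3*z*sin(2*z)/2 + 3*cos(2*z)/4.
Then F(pi/6) - F(0) = (-pi**2/48 + 3/8 + sqrt(3)*pi/8) - (3/4) = -3/8 - pi**2/48 + sqrt(3)*pi/8.

-3/8 - pi**2/48 + sqrt(3)*pi/8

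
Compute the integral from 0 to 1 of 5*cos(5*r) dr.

sin(5)

Let u = 5*r, so du = 5 dr. When r = 0, u = 0; when r = 1, u = 5.
The integral becomes ∫ cos(u) du from 0 to 5, with antiderivative sin(u).
Back in r: F(r) = sin(5*r).
Then F(1) - F(0) = (sin(5)) - (0) = sin(5).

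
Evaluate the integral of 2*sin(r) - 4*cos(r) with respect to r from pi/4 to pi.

2 + 3*sqrt(2)

An antiderivative is F(r) = -4*sin(r) - 2*cos(r).
Then F(pi) - F(pi/4) = (2) - (-3*sqrt(2)) = 2 + 3*sqrt(2).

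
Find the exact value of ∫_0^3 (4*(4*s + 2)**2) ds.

912

Let u = 4*s + 2, so du = 4 ds. When s = 0, u = 2; when s = 3, u = 14.
The integral becomes ∫ u**2 du from 2 to 14, with antiderivative u**3/3.
Back in s: F(s) = (4*s + 2)**3/3.
Then F(3) - F(0) = (2744/3) - (8/3) = 912.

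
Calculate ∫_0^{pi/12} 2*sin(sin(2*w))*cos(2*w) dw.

Let u = sin(2*w), so du = 2*cos(2*w) dw. When w = 0, u = 0; when w = pi/12, u = 1/2.
The integral becomes ∫ sin(u) du from 0 to 1/2, with antiderivative -cos(u).
Back in w: F(w) = -cos(sin(2*w)).
Then F(pi/12) - F(0) = (-cos(1/2)) - (-1) = 1 - cos(1/2).

1 - cos(1/2)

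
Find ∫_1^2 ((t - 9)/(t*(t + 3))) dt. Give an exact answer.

-11*log(2) + 4*log(5)

Factor the denominator: t**2 + 3*t = (t + 3)t.
Partial fractions: (t - 9)/(t*(t + 3)) = 4/(t + 3) - 3/t.
An antiderivative is F(t) = -3*log(t) + 4*log(t + 3).
Then F(2) - F(1) = (-3*log(2) + 4*log(5)) - (8*log(2)) = -11*log(2) + 4*log(5).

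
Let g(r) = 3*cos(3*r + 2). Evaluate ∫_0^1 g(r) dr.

Let u = 3*r + 2, so du = 3 dr. When r = 0, u = 2; when r = 1, u = 5.
The integral becomes ∫ cos(u) du from 2 to 5, with antiderivative sin(u).
Back in r: F(r) = sin(3*r + 2).
Then F(1) - F(0) = (sin(5)) - (sin(2)) = sin(5) - sin(2).

sin(5) - sin(2)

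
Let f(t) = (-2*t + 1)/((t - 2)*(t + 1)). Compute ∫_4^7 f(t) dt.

Factor the denominator: t**2 - t - 2 = (t + 1)(t - 2).
Partial fractions: (-2*t + 1)/((t - 2)*(t + 1)) = -1/(t + 1) - 1/(t - 2).
An antiderivative is F(t) = -log(t - 2) - log(t + 1).
Then F(7) - F(4) = (-log(40)) - (-log(10)) = -log(4).

-log(4)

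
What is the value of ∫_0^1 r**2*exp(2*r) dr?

-1/4 + exp(2)/4

Integrate by parts twice (u = r^2, dv = exp(2*r) dr).
An antiderivative is F(r) = (2*r**2 - 2*r + 1)*exp(2*r)/4.
Then F(1) - F(0) = (exp(2)/4) - (1/4) = -1/4 + exp(2)/4.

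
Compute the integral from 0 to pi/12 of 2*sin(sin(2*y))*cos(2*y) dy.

Let u = sin(2*y), so du = 2*cos(2*y) dy. When y = 0, u = 0; when y = pi/12, u = 1/2.
The integral becomes ∫ sin(u) du from 0 to 1/2, with antiderivative -cos(u).
Back in y: F(y) = -cos(sin(2*y)).
Then F(pi/12) - F(0) = (-cos(1/2)) - (-1) = 1 - cos(1/2).

1 - cos(1/2)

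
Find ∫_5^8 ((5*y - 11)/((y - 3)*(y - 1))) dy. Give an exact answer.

Factor the denominator: y**2 - 4*y + 3 = (y - 1)(y - 3).
Partial fractions: (5*y - 11)/((y - 3)*(y - 1)) = 3/(y - 1) + 2/(y - 3).
An antiderivative is F(y) = 2*log(y - 3) + 3*log(y - 1).
Then F(8) - F(5) = (2*log(5) + 3*log(7)) - (8*log(2)) = -8*log(2) + 2*log(5) + 3*log(7).

-8*log(2) + 2*log(5) + 3*log(7)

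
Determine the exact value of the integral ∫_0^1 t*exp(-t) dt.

Integrate by parts once (u = t, dv = exp(-t) dt).
An antiderivative is F(t) = (-t - 1)*exp(-t).
Then F(1) - F(0) = (-2*exp(-1)) - (-1) = 1 - 2*exp(-1).

1 - 2*exp(-1)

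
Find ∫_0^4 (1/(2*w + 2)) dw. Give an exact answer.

An antiderivative is F(w) = log(2*w + 2)/2.
Then F(4) - F(0) = (log(10)/2) - (log(2)/2) = log(5)/2.

log(5)/2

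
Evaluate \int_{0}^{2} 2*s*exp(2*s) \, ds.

1/2 + 3*exp(4)/2

Integrate by parts once (u = s, dv = 2*exp(2*s) ds).
An antiderivative is F(s) = (2*s - 1)*exp(2*s)/2.
Then F(2) - F(0) = (3*exp(4)/2) - (-1/2) = 1/2 + 3*exp(4)/2.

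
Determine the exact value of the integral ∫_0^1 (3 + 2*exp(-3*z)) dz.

11/3 - 2*exp(-3)/3

An antiderivative is F(z) = 3*z - 2*exp(-3*z)/3.
Then F(1) - F(0) = (3 - 2*exp(-3)/3) - (-2/3) = 11/3 - 2*exp(-3)/3.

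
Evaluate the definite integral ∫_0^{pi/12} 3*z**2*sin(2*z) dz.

-3/4 - sqrt(3)*pi**2/192 + pi/16 + 3*sqrt(3)/8

Integrate by parts twice (u = z^2, dv = 3*sin(2*z) dz).
An antiderivative is F(z) = -3*z**2*cos(2*z)/2 + 3*z*sin(2*z)/2 + 3*cos(2*z)/4.
Then F(pi/12) - F(0) = (-sqrt(3)*pi**2/192 + pi/16 + 3*sqrt(3)/8) - (3/4) = -3/4 - sqrt(3)*pi**2/192 + pi/16 + 3*sqrt(3)/8.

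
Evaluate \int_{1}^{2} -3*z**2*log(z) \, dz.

Integrate by parts once (u = ln z, dv = -3*z**2 dz).
An antiderivative is F(z) = -z**3*(3*log(z) - 1)/3.
Then F(2) - F(1) = (8/3 - 8*log(2)) - (1/3) = 7/3 - 8*log(2).

7/3 - 8*log(2)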